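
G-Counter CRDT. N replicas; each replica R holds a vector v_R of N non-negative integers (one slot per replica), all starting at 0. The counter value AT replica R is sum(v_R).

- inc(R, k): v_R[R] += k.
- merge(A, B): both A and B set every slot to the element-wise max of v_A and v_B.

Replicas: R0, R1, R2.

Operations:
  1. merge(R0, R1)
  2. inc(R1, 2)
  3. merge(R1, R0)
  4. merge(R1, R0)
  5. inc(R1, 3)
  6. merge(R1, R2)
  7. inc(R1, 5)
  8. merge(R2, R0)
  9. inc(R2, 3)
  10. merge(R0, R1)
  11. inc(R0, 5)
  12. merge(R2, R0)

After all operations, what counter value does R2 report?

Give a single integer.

Answer: 18

Derivation:
Op 1: merge R0<->R1 -> R0=(0,0,0) R1=(0,0,0)
Op 2: inc R1 by 2 -> R1=(0,2,0) value=2
Op 3: merge R1<->R0 -> R1=(0,2,0) R0=(0,2,0)
Op 4: merge R1<->R0 -> R1=(0,2,0) R0=(0,2,0)
Op 5: inc R1 by 3 -> R1=(0,5,0) value=5
Op 6: merge R1<->R2 -> R1=(0,5,0) R2=(0,5,0)
Op 7: inc R1 by 5 -> R1=(0,10,0) value=10
Op 8: merge R2<->R0 -> R2=(0,5,0) R0=(0,5,0)
Op 9: inc R2 by 3 -> R2=(0,5,3) value=8
Op 10: merge R0<->R1 -> R0=(0,10,0) R1=(0,10,0)
Op 11: inc R0 by 5 -> R0=(5,10,0) value=15
Op 12: merge R2<->R0 -> R2=(5,10,3) R0=(5,10,3)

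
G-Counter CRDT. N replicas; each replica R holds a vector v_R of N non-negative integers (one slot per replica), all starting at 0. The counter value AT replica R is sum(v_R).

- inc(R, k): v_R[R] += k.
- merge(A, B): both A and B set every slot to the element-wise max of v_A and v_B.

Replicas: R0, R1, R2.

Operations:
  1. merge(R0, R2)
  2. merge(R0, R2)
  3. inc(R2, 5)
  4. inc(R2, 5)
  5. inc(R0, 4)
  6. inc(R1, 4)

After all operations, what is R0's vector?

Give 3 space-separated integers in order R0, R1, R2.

Answer: 4 0 0

Derivation:
Op 1: merge R0<->R2 -> R0=(0,0,0) R2=(0,0,0)
Op 2: merge R0<->R2 -> R0=(0,0,0) R2=(0,0,0)
Op 3: inc R2 by 5 -> R2=(0,0,5) value=5
Op 4: inc R2 by 5 -> R2=(0,0,10) value=10
Op 5: inc R0 by 4 -> R0=(4,0,0) value=4
Op 6: inc R1 by 4 -> R1=(0,4,0) value=4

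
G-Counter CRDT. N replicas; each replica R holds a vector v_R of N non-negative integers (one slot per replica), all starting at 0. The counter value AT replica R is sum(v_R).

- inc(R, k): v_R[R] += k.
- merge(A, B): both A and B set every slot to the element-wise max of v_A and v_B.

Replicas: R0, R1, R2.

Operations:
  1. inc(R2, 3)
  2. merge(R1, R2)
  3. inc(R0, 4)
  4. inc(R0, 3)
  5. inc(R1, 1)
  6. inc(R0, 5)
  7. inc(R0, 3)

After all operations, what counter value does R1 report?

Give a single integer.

Answer: 4

Derivation:
Op 1: inc R2 by 3 -> R2=(0,0,3) value=3
Op 2: merge R1<->R2 -> R1=(0,0,3) R2=(0,0,3)
Op 3: inc R0 by 4 -> R0=(4,0,0) value=4
Op 4: inc R0 by 3 -> R0=(7,0,0) value=7
Op 5: inc R1 by 1 -> R1=(0,1,3) value=4
Op 6: inc R0 by 5 -> R0=(12,0,0) value=12
Op 7: inc R0 by 3 -> R0=(15,0,0) value=15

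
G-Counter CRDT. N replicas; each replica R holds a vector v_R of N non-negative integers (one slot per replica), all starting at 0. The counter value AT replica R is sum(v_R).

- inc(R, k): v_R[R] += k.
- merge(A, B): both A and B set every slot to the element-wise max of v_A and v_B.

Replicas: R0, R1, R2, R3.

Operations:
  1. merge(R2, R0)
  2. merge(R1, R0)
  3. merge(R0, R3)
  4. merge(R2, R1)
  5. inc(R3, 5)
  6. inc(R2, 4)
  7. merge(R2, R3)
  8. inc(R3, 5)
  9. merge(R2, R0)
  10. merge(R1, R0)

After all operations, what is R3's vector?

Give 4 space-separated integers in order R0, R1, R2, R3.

Op 1: merge R2<->R0 -> R2=(0,0,0,0) R0=(0,0,0,0)
Op 2: merge R1<->R0 -> R1=(0,0,0,0) R0=(0,0,0,0)
Op 3: merge R0<->R3 -> R0=(0,0,0,0) R3=(0,0,0,0)
Op 4: merge R2<->R1 -> R2=(0,0,0,0) R1=(0,0,0,0)
Op 5: inc R3 by 5 -> R3=(0,0,0,5) value=5
Op 6: inc R2 by 4 -> R2=(0,0,4,0) value=4
Op 7: merge R2<->R3 -> R2=(0,0,4,5) R3=(0,0,4,5)
Op 8: inc R3 by 5 -> R3=(0,0,4,10) value=14
Op 9: merge R2<->R0 -> R2=(0,0,4,5) R0=(0,0,4,5)
Op 10: merge R1<->R0 -> R1=(0,0,4,5) R0=(0,0,4,5)

Answer: 0 0 4 10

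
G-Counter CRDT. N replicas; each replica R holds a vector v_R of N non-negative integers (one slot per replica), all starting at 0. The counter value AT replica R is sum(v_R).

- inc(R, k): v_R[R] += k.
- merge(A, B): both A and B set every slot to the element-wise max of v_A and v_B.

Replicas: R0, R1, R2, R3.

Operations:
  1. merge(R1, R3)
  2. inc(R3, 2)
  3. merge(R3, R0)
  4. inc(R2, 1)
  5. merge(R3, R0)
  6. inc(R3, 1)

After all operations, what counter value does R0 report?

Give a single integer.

Op 1: merge R1<->R3 -> R1=(0,0,0,0) R3=(0,0,0,0)
Op 2: inc R3 by 2 -> R3=(0,0,0,2) value=2
Op 3: merge R3<->R0 -> R3=(0,0,0,2) R0=(0,0,0,2)
Op 4: inc R2 by 1 -> R2=(0,0,1,0) value=1
Op 5: merge R3<->R0 -> R3=(0,0,0,2) R0=(0,0,0,2)
Op 6: inc R3 by 1 -> R3=(0,0,0,3) value=3

Answer: 2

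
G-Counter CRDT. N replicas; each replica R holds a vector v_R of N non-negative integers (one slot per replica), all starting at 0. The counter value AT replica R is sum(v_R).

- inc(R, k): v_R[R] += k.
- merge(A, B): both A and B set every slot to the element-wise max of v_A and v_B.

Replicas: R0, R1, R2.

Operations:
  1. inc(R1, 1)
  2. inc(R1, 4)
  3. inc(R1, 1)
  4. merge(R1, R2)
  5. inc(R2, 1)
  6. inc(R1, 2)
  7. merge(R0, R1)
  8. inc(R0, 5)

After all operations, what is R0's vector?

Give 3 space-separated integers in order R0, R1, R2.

Answer: 5 8 0

Derivation:
Op 1: inc R1 by 1 -> R1=(0,1,0) value=1
Op 2: inc R1 by 4 -> R1=(0,5,0) value=5
Op 3: inc R1 by 1 -> R1=(0,6,0) value=6
Op 4: merge R1<->R2 -> R1=(0,6,0) R2=(0,6,0)
Op 5: inc R2 by 1 -> R2=(0,6,1) value=7
Op 6: inc R1 by 2 -> R1=(0,8,0) value=8
Op 7: merge R0<->R1 -> R0=(0,8,0) R1=(0,8,0)
Op 8: inc R0 by 5 -> R0=(5,8,0) value=13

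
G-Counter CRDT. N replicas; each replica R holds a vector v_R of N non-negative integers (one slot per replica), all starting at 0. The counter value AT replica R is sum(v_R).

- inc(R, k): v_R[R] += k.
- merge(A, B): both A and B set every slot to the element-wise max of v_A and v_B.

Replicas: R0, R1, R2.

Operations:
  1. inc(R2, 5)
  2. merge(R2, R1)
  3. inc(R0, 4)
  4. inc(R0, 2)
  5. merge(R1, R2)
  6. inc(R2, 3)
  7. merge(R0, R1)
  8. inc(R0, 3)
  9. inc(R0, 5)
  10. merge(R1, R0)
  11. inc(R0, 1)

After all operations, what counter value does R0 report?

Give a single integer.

Op 1: inc R2 by 5 -> R2=(0,0,5) value=5
Op 2: merge R2<->R1 -> R2=(0,0,5) R1=(0,0,5)
Op 3: inc R0 by 4 -> R0=(4,0,0) value=4
Op 4: inc R0 by 2 -> R0=(6,0,0) value=6
Op 5: merge R1<->R2 -> R1=(0,0,5) R2=(0,0,5)
Op 6: inc R2 by 3 -> R2=(0,0,8) value=8
Op 7: merge R0<->R1 -> R0=(6,0,5) R1=(6,0,5)
Op 8: inc R0 by 3 -> R0=(9,0,5) value=14
Op 9: inc R0 by 5 -> R0=(14,0,5) value=19
Op 10: merge R1<->R0 -> R1=(14,0,5) R0=(14,0,5)
Op 11: inc R0 by 1 -> R0=(15,0,5) value=20

Answer: 20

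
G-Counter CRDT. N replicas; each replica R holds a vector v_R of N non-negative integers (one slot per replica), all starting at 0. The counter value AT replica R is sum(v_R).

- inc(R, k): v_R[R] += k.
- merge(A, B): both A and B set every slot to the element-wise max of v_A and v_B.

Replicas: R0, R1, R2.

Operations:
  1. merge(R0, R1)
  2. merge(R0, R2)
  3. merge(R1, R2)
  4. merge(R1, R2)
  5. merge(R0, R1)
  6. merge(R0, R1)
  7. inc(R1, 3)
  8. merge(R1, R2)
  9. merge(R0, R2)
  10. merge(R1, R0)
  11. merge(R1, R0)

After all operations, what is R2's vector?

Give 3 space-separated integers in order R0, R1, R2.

Op 1: merge R0<->R1 -> R0=(0,0,0) R1=(0,0,0)
Op 2: merge R0<->R2 -> R0=(0,0,0) R2=(0,0,0)
Op 3: merge R1<->R2 -> R1=(0,0,0) R2=(0,0,0)
Op 4: merge R1<->R2 -> R1=(0,0,0) R2=(0,0,0)
Op 5: merge R0<->R1 -> R0=(0,0,0) R1=(0,0,0)
Op 6: merge R0<->R1 -> R0=(0,0,0) R1=(0,0,0)
Op 7: inc R1 by 3 -> R1=(0,3,0) value=3
Op 8: merge R1<->R2 -> R1=(0,3,0) R2=(0,3,0)
Op 9: merge R0<->R2 -> R0=(0,3,0) R2=(0,3,0)
Op 10: merge R1<->R0 -> R1=(0,3,0) R0=(0,3,0)
Op 11: merge R1<->R0 -> R1=(0,3,0) R0=(0,3,0)

Answer: 0 3 0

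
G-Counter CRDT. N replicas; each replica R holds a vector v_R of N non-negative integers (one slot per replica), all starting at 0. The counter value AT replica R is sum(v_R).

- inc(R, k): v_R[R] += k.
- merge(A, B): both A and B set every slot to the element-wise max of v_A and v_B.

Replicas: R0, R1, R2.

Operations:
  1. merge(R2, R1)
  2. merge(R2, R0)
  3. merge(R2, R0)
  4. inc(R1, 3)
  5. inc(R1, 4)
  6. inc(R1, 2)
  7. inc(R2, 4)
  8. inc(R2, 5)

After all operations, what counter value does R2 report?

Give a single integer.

Answer: 9

Derivation:
Op 1: merge R2<->R1 -> R2=(0,0,0) R1=(0,0,0)
Op 2: merge R2<->R0 -> R2=(0,0,0) R0=(0,0,0)
Op 3: merge R2<->R0 -> R2=(0,0,0) R0=(0,0,0)
Op 4: inc R1 by 3 -> R1=(0,3,0) value=3
Op 5: inc R1 by 4 -> R1=(0,7,0) value=7
Op 6: inc R1 by 2 -> R1=(0,9,0) value=9
Op 7: inc R2 by 4 -> R2=(0,0,4) value=4
Op 8: inc R2 by 5 -> R2=(0,0,9) value=9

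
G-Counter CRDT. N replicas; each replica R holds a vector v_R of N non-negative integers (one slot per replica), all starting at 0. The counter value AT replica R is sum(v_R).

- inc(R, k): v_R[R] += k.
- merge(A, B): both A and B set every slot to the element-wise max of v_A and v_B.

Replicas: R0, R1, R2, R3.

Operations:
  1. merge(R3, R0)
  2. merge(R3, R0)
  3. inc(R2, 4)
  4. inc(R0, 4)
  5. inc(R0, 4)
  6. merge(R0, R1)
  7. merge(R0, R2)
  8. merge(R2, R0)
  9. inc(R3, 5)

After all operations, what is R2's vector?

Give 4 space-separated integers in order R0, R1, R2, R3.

Op 1: merge R3<->R0 -> R3=(0,0,0,0) R0=(0,0,0,0)
Op 2: merge R3<->R0 -> R3=(0,0,0,0) R0=(0,0,0,0)
Op 3: inc R2 by 4 -> R2=(0,0,4,0) value=4
Op 4: inc R0 by 4 -> R0=(4,0,0,0) value=4
Op 5: inc R0 by 4 -> R0=(8,0,0,0) value=8
Op 6: merge R0<->R1 -> R0=(8,0,0,0) R1=(8,0,0,0)
Op 7: merge R0<->R2 -> R0=(8,0,4,0) R2=(8,0,4,0)
Op 8: merge R2<->R0 -> R2=(8,0,4,0) R0=(8,0,4,0)
Op 9: inc R3 by 5 -> R3=(0,0,0,5) value=5

Answer: 8 0 4 0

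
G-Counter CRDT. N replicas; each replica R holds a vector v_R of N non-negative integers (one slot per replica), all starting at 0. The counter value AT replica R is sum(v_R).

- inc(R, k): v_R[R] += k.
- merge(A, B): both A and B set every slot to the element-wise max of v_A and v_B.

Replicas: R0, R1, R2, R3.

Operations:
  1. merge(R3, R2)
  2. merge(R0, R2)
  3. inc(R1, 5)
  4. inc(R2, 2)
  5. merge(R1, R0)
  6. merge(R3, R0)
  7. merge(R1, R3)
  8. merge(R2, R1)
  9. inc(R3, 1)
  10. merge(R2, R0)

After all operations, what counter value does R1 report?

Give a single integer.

Answer: 7

Derivation:
Op 1: merge R3<->R2 -> R3=(0,0,0,0) R2=(0,0,0,0)
Op 2: merge R0<->R2 -> R0=(0,0,0,0) R2=(0,0,0,0)
Op 3: inc R1 by 5 -> R1=(0,5,0,0) value=5
Op 4: inc R2 by 2 -> R2=(0,0,2,0) value=2
Op 5: merge R1<->R0 -> R1=(0,5,0,0) R0=(0,5,0,0)
Op 6: merge R3<->R0 -> R3=(0,5,0,0) R0=(0,5,0,0)
Op 7: merge R1<->R3 -> R1=(0,5,0,0) R3=(0,5,0,0)
Op 8: merge R2<->R1 -> R2=(0,5,2,0) R1=(0,5,2,0)
Op 9: inc R3 by 1 -> R3=(0,5,0,1) value=6
Op 10: merge R2<->R0 -> R2=(0,5,2,0) R0=(0,5,2,0)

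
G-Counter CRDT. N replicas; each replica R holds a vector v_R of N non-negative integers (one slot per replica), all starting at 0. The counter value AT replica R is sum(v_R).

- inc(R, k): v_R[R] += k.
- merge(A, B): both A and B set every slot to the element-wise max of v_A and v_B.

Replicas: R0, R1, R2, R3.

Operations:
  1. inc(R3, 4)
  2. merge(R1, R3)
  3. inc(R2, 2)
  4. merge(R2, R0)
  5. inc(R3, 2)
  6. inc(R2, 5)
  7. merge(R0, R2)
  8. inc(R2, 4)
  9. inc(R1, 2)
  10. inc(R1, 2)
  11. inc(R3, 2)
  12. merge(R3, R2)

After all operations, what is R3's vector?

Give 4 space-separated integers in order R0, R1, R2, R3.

Op 1: inc R3 by 4 -> R3=(0,0,0,4) value=4
Op 2: merge R1<->R3 -> R1=(0,0,0,4) R3=(0,0,0,4)
Op 3: inc R2 by 2 -> R2=(0,0,2,0) value=2
Op 4: merge R2<->R0 -> R2=(0,0,2,0) R0=(0,0,2,0)
Op 5: inc R3 by 2 -> R3=(0,0,0,6) value=6
Op 6: inc R2 by 5 -> R2=(0,0,7,0) value=7
Op 7: merge R0<->R2 -> R0=(0,0,7,0) R2=(0,0,7,0)
Op 8: inc R2 by 4 -> R2=(0,0,11,0) value=11
Op 9: inc R1 by 2 -> R1=(0,2,0,4) value=6
Op 10: inc R1 by 2 -> R1=(0,4,0,4) value=8
Op 11: inc R3 by 2 -> R3=(0,0,0,8) value=8
Op 12: merge R3<->R2 -> R3=(0,0,11,8) R2=(0,0,11,8)

Answer: 0 0 11 8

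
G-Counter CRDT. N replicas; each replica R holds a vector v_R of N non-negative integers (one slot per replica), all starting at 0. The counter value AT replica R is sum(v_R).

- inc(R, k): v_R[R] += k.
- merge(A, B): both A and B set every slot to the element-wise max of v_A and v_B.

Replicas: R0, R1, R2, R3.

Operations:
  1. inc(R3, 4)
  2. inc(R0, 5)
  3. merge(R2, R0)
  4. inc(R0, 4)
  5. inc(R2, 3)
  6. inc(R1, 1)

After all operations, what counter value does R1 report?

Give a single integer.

Answer: 1

Derivation:
Op 1: inc R3 by 4 -> R3=(0,0,0,4) value=4
Op 2: inc R0 by 5 -> R0=(5,0,0,0) value=5
Op 3: merge R2<->R0 -> R2=(5,0,0,0) R0=(5,0,0,0)
Op 4: inc R0 by 4 -> R0=(9,0,0,0) value=9
Op 5: inc R2 by 3 -> R2=(5,0,3,0) value=8
Op 6: inc R1 by 1 -> R1=(0,1,0,0) value=1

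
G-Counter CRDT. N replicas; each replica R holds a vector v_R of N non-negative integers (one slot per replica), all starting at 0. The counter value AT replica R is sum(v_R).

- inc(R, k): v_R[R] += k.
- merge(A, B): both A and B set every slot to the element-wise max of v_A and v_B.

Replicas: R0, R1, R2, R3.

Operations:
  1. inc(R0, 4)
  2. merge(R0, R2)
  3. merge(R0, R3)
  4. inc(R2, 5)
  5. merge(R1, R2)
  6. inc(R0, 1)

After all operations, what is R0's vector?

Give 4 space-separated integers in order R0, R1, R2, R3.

Answer: 5 0 0 0

Derivation:
Op 1: inc R0 by 4 -> R0=(4,0,0,0) value=4
Op 2: merge R0<->R2 -> R0=(4,0,0,0) R2=(4,0,0,0)
Op 3: merge R0<->R3 -> R0=(4,0,0,0) R3=(4,0,0,0)
Op 4: inc R2 by 5 -> R2=(4,0,5,0) value=9
Op 5: merge R1<->R2 -> R1=(4,0,5,0) R2=(4,0,5,0)
Op 6: inc R0 by 1 -> R0=(5,0,0,0) value=5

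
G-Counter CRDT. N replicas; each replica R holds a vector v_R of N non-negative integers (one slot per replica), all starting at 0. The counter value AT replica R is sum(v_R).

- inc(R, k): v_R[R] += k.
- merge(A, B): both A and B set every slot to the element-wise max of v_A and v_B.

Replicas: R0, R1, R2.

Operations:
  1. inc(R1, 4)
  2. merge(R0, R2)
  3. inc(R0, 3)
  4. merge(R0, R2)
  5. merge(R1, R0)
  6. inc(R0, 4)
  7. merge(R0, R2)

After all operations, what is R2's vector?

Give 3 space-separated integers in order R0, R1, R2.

Op 1: inc R1 by 4 -> R1=(0,4,0) value=4
Op 2: merge R0<->R2 -> R0=(0,0,0) R2=(0,0,0)
Op 3: inc R0 by 3 -> R0=(3,0,0) value=3
Op 4: merge R0<->R2 -> R0=(3,0,0) R2=(3,0,0)
Op 5: merge R1<->R0 -> R1=(3,4,0) R0=(3,4,0)
Op 6: inc R0 by 4 -> R0=(7,4,0) value=11
Op 7: merge R0<->R2 -> R0=(7,4,0) R2=(7,4,0)

Answer: 7 4 0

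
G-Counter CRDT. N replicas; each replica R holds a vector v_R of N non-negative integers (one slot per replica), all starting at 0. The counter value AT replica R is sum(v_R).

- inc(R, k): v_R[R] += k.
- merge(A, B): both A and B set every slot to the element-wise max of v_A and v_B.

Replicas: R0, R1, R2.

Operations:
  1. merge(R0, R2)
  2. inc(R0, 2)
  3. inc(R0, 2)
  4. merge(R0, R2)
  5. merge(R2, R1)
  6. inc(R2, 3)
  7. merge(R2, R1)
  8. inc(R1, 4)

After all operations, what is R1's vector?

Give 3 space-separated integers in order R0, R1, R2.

Op 1: merge R0<->R2 -> R0=(0,0,0) R2=(0,0,0)
Op 2: inc R0 by 2 -> R0=(2,0,0) value=2
Op 3: inc R0 by 2 -> R0=(4,0,0) value=4
Op 4: merge R0<->R2 -> R0=(4,0,0) R2=(4,0,0)
Op 5: merge R2<->R1 -> R2=(4,0,0) R1=(4,0,0)
Op 6: inc R2 by 3 -> R2=(4,0,3) value=7
Op 7: merge R2<->R1 -> R2=(4,0,3) R1=(4,0,3)
Op 8: inc R1 by 4 -> R1=(4,4,3) value=11

Answer: 4 4 3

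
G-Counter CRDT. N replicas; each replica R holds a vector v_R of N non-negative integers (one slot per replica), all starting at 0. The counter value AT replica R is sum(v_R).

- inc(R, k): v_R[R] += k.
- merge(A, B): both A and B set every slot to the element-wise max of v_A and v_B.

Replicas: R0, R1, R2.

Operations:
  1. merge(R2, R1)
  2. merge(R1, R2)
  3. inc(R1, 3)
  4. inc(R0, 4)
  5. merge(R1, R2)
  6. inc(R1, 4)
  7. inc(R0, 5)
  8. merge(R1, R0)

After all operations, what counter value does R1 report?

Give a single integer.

Op 1: merge R2<->R1 -> R2=(0,0,0) R1=(0,0,0)
Op 2: merge R1<->R2 -> R1=(0,0,0) R2=(0,0,0)
Op 3: inc R1 by 3 -> R1=(0,3,0) value=3
Op 4: inc R0 by 4 -> R0=(4,0,0) value=4
Op 5: merge R1<->R2 -> R1=(0,3,0) R2=(0,3,0)
Op 6: inc R1 by 4 -> R1=(0,7,0) value=7
Op 7: inc R0 by 5 -> R0=(9,0,0) value=9
Op 8: merge R1<->R0 -> R1=(9,7,0) R0=(9,7,0)

Answer: 16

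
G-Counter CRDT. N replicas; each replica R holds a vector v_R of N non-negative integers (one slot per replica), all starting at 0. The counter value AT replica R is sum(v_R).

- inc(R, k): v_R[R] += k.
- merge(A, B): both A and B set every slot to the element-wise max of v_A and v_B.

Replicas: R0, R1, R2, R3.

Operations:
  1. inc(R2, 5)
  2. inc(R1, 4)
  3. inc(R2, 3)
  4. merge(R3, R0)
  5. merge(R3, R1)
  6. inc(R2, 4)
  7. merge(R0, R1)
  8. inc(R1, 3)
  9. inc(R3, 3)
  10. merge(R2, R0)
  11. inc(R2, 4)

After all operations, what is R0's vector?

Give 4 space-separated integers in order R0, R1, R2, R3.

Op 1: inc R2 by 5 -> R2=(0,0,5,0) value=5
Op 2: inc R1 by 4 -> R1=(0,4,0,0) value=4
Op 3: inc R2 by 3 -> R2=(0,0,8,0) value=8
Op 4: merge R3<->R0 -> R3=(0,0,0,0) R0=(0,0,0,0)
Op 5: merge R3<->R1 -> R3=(0,4,0,0) R1=(0,4,0,0)
Op 6: inc R2 by 4 -> R2=(0,0,12,0) value=12
Op 7: merge R0<->R1 -> R0=(0,4,0,0) R1=(0,4,0,0)
Op 8: inc R1 by 3 -> R1=(0,7,0,0) value=7
Op 9: inc R3 by 3 -> R3=(0,4,0,3) value=7
Op 10: merge R2<->R0 -> R2=(0,4,12,0) R0=(0,4,12,0)
Op 11: inc R2 by 4 -> R2=(0,4,16,0) value=20

Answer: 0 4 12 0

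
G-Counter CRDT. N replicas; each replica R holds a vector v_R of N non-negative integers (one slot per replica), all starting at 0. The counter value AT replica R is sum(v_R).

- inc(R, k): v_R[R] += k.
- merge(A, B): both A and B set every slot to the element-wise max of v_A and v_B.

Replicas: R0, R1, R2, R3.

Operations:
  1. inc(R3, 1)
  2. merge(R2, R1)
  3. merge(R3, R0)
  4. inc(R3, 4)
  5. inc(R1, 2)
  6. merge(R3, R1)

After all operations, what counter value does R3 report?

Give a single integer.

Op 1: inc R3 by 1 -> R3=(0,0,0,1) value=1
Op 2: merge R2<->R1 -> R2=(0,0,0,0) R1=(0,0,0,0)
Op 3: merge R3<->R0 -> R3=(0,0,0,1) R0=(0,0,0,1)
Op 4: inc R3 by 4 -> R3=(0,0,0,5) value=5
Op 5: inc R1 by 2 -> R1=(0,2,0,0) value=2
Op 6: merge R3<->R1 -> R3=(0,2,0,5) R1=(0,2,0,5)

Answer: 7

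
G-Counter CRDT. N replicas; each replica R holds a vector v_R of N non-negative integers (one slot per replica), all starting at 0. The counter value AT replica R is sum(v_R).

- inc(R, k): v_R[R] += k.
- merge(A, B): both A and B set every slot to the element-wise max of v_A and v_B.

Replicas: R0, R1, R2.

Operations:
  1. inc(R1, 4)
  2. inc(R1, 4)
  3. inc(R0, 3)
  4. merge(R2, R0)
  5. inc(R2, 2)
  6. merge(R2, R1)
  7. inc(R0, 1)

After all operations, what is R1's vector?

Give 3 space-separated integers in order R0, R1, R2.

Op 1: inc R1 by 4 -> R1=(0,4,0) value=4
Op 2: inc R1 by 4 -> R1=(0,8,0) value=8
Op 3: inc R0 by 3 -> R0=(3,0,0) value=3
Op 4: merge R2<->R0 -> R2=(3,0,0) R0=(3,0,0)
Op 5: inc R2 by 2 -> R2=(3,0,2) value=5
Op 6: merge R2<->R1 -> R2=(3,8,2) R1=(3,8,2)
Op 7: inc R0 by 1 -> R0=(4,0,0) value=4

Answer: 3 8 2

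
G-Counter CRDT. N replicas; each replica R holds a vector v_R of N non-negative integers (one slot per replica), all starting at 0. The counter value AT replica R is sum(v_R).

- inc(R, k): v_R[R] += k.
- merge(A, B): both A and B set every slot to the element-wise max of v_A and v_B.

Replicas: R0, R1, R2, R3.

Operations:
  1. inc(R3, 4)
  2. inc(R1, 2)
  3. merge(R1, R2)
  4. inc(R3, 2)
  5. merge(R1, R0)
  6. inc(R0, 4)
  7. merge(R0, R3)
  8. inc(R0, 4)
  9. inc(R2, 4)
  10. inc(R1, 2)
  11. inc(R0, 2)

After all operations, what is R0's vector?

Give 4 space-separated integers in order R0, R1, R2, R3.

Op 1: inc R3 by 4 -> R3=(0,0,0,4) value=4
Op 2: inc R1 by 2 -> R1=(0,2,0,0) value=2
Op 3: merge R1<->R2 -> R1=(0,2,0,0) R2=(0,2,0,0)
Op 4: inc R3 by 2 -> R3=(0,0,0,6) value=6
Op 5: merge R1<->R0 -> R1=(0,2,0,0) R0=(0,2,0,0)
Op 6: inc R0 by 4 -> R0=(4,2,0,0) value=6
Op 7: merge R0<->R3 -> R0=(4,2,0,6) R3=(4,2,0,6)
Op 8: inc R0 by 4 -> R0=(8,2,0,6) value=16
Op 9: inc R2 by 4 -> R2=(0,2,4,0) value=6
Op 10: inc R1 by 2 -> R1=(0,4,0,0) value=4
Op 11: inc R0 by 2 -> R0=(10,2,0,6) value=18

Answer: 10 2 0 6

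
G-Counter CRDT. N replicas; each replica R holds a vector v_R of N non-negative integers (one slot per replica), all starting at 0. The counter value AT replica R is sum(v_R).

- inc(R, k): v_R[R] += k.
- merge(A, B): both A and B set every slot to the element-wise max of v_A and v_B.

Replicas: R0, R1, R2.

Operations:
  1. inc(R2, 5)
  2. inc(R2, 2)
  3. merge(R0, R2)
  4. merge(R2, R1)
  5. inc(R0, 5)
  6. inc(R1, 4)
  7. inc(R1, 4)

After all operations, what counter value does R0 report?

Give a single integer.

Answer: 12

Derivation:
Op 1: inc R2 by 5 -> R2=(0,0,5) value=5
Op 2: inc R2 by 2 -> R2=(0,0,7) value=7
Op 3: merge R0<->R2 -> R0=(0,0,7) R2=(0,0,7)
Op 4: merge R2<->R1 -> R2=(0,0,7) R1=(0,0,7)
Op 5: inc R0 by 5 -> R0=(5,0,7) value=12
Op 6: inc R1 by 4 -> R1=(0,4,7) value=11
Op 7: inc R1 by 4 -> R1=(0,8,7) value=15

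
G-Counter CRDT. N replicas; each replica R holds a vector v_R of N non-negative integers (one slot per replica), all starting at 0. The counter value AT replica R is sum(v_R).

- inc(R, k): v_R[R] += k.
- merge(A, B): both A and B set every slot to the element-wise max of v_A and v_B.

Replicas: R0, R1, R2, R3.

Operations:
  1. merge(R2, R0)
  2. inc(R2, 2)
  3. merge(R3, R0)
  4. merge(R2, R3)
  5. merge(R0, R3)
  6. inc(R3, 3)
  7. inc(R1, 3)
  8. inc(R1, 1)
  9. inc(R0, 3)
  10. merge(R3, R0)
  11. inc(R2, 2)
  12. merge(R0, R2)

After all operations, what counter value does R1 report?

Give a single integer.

Op 1: merge R2<->R0 -> R2=(0,0,0,0) R0=(0,0,0,0)
Op 2: inc R2 by 2 -> R2=(0,0,2,0) value=2
Op 3: merge R3<->R0 -> R3=(0,0,0,0) R0=(0,0,0,0)
Op 4: merge R2<->R3 -> R2=(0,0,2,0) R3=(0,0,2,0)
Op 5: merge R0<->R3 -> R0=(0,0,2,0) R3=(0,0,2,0)
Op 6: inc R3 by 3 -> R3=(0,0,2,3) value=5
Op 7: inc R1 by 3 -> R1=(0,3,0,0) value=3
Op 8: inc R1 by 1 -> R1=(0,4,0,0) value=4
Op 9: inc R0 by 3 -> R0=(3,0,2,0) value=5
Op 10: merge R3<->R0 -> R3=(3,0,2,3) R0=(3,0,2,3)
Op 11: inc R2 by 2 -> R2=(0,0,4,0) value=4
Op 12: merge R0<->R2 -> R0=(3,0,4,3) R2=(3,0,4,3)

Answer: 4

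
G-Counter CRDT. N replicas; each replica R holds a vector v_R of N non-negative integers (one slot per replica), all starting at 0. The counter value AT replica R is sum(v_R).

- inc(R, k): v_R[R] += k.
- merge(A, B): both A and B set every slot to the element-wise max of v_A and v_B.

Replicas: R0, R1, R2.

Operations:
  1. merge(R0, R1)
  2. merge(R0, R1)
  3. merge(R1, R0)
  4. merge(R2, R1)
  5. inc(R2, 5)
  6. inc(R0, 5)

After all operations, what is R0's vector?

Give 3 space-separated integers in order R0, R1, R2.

Answer: 5 0 0

Derivation:
Op 1: merge R0<->R1 -> R0=(0,0,0) R1=(0,0,0)
Op 2: merge R0<->R1 -> R0=(0,0,0) R1=(0,0,0)
Op 3: merge R1<->R0 -> R1=(0,0,0) R0=(0,0,0)
Op 4: merge R2<->R1 -> R2=(0,0,0) R1=(0,0,0)
Op 5: inc R2 by 5 -> R2=(0,0,5) value=5
Op 6: inc R0 by 5 -> R0=(5,0,0) value=5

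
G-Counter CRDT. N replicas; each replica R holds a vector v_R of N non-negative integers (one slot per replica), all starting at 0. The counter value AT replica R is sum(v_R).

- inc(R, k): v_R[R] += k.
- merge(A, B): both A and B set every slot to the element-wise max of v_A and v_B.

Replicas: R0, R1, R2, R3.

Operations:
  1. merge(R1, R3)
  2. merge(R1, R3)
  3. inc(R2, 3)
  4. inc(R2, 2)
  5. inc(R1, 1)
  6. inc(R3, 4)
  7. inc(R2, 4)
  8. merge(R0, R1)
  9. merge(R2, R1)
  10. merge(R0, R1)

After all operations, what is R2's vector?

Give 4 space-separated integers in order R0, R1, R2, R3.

Op 1: merge R1<->R3 -> R1=(0,0,0,0) R3=(0,0,0,0)
Op 2: merge R1<->R3 -> R1=(0,0,0,0) R3=(0,0,0,0)
Op 3: inc R2 by 3 -> R2=(0,0,3,0) value=3
Op 4: inc R2 by 2 -> R2=(0,0,5,0) value=5
Op 5: inc R1 by 1 -> R1=(0,1,0,0) value=1
Op 6: inc R3 by 4 -> R3=(0,0,0,4) value=4
Op 7: inc R2 by 4 -> R2=(0,0,9,0) value=9
Op 8: merge R0<->R1 -> R0=(0,1,0,0) R1=(0,1,0,0)
Op 9: merge R2<->R1 -> R2=(0,1,9,0) R1=(0,1,9,0)
Op 10: merge R0<->R1 -> R0=(0,1,9,0) R1=(0,1,9,0)

Answer: 0 1 9 0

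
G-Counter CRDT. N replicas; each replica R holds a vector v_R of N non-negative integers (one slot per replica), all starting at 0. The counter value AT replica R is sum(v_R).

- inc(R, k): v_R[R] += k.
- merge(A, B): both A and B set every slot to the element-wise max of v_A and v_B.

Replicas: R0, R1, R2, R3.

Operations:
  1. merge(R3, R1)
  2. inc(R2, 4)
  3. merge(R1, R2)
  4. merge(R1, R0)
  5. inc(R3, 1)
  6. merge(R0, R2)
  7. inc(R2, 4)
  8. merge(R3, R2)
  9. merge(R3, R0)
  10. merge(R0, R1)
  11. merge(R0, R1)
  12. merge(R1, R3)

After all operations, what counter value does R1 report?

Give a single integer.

Op 1: merge R3<->R1 -> R3=(0,0,0,0) R1=(0,0,0,0)
Op 2: inc R2 by 4 -> R2=(0,0,4,0) value=4
Op 3: merge R1<->R2 -> R1=(0,0,4,0) R2=(0,0,4,0)
Op 4: merge R1<->R0 -> R1=(0,0,4,0) R0=(0,0,4,0)
Op 5: inc R3 by 1 -> R3=(0,0,0,1) value=1
Op 6: merge R0<->R2 -> R0=(0,0,4,0) R2=(0,0,4,0)
Op 7: inc R2 by 4 -> R2=(0,0,8,0) value=8
Op 8: merge R3<->R2 -> R3=(0,0,8,1) R2=(0,0,8,1)
Op 9: merge R3<->R0 -> R3=(0,0,8,1) R0=(0,0,8,1)
Op 10: merge R0<->R1 -> R0=(0,0,8,1) R1=(0,0,8,1)
Op 11: merge R0<->R1 -> R0=(0,0,8,1) R1=(0,0,8,1)
Op 12: merge R1<->R3 -> R1=(0,0,8,1) R3=(0,0,8,1)

Answer: 9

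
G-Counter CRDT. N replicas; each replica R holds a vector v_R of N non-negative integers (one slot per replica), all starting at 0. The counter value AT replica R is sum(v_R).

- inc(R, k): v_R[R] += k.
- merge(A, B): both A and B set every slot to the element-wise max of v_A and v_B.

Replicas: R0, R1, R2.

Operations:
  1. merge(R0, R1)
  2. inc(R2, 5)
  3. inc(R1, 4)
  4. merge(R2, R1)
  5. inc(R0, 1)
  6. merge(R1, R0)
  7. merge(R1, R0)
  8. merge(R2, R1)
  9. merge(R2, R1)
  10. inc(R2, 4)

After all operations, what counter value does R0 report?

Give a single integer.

Answer: 10

Derivation:
Op 1: merge R0<->R1 -> R0=(0,0,0) R1=(0,0,0)
Op 2: inc R2 by 5 -> R2=(0,0,5) value=5
Op 3: inc R1 by 4 -> R1=(0,4,0) value=4
Op 4: merge R2<->R1 -> R2=(0,4,5) R1=(0,4,5)
Op 5: inc R0 by 1 -> R0=(1,0,0) value=1
Op 6: merge R1<->R0 -> R1=(1,4,5) R0=(1,4,5)
Op 7: merge R1<->R0 -> R1=(1,4,5) R0=(1,4,5)
Op 8: merge R2<->R1 -> R2=(1,4,5) R1=(1,4,5)
Op 9: merge R2<->R1 -> R2=(1,4,5) R1=(1,4,5)
Op 10: inc R2 by 4 -> R2=(1,4,9) value=14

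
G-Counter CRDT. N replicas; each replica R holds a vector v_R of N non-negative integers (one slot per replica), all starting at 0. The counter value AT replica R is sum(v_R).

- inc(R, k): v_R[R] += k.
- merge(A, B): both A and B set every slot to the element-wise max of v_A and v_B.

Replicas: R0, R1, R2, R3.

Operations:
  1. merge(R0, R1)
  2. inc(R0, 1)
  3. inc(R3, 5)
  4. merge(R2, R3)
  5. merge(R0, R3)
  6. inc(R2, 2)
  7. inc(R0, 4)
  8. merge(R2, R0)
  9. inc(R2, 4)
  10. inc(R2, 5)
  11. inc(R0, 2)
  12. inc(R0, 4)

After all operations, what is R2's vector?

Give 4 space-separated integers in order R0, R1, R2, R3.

Answer: 5 0 11 5

Derivation:
Op 1: merge R0<->R1 -> R0=(0,0,0,0) R1=(0,0,0,0)
Op 2: inc R0 by 1 -> R0=(1,0,0,0) value=1
Op 3: inc R3 by 5 -> R3=(0,0,0,5) value=5
Op 4: merge R2<->R3 -> R2=(0,0,0,5) R3=(0,0,0,5)
Op 5: merge R0<->R3 -> R0=(1,0,0,5) R3=(1,0,0,5)
Op 6: inc R2 by 2 -> R2=(0,0,2,5) value=7
Op 7: inc R0 by 4 -> R0=(5,0,0,5) value=10
Op 8: merge R2<->R0 -> R2=(5,0,2,5) R0=(5,0,2,5)
Op 9: inc R2 by 4 -> R2=(5,0,6,5) value=16
Op 10: inc R2 by 5 -> R2=(5,0,11,5) value=21
Op 11: inc R0 by 2 -> R0=(7,0,2,5) value=14
Op 12: inc R0 by 4 -> R0=(11,0,2,5) value=18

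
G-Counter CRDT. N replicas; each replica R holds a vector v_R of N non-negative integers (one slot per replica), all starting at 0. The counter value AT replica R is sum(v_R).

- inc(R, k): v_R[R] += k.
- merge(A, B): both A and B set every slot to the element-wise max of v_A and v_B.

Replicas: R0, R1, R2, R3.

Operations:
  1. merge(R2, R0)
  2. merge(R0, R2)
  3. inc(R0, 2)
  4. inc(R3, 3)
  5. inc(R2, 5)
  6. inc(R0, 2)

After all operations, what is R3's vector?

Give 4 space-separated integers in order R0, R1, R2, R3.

Answer: 0 0 0 3

Derivation:
Op 1: merge R2<->R0 -> R2=(0,0,0,0) R0=(0,0,0,0)
Op 2: merge R0<->R2 -> R0=(0,0,0,0) R2=(0,0,0,0)
Op 3: inc R0 by 2 -> R0=(2,0,0,0) value=2
Op 4: inc R3 by 3 -> R3=(0,0,0,3) value=3
Op 5: inc R2 by 5 -> R2=(0,0,5,0) value=5
Op 6: inc R0 by 2 -> R0=(4,0,0,0) value=4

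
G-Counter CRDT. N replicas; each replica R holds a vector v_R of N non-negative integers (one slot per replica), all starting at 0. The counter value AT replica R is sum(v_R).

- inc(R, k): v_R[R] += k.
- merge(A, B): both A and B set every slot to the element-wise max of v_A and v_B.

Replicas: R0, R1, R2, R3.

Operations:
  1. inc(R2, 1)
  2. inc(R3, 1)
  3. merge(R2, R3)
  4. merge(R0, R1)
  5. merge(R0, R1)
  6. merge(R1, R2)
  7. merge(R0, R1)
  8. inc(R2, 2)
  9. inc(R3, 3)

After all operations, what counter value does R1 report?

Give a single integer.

Answer: 2

Derivation:
Op 1: inc R2 by 1 -> R2=(0,0,1,0) value=1
Op 2: inc R3 by 1 -> R3=(0,0,0,1) value=1
Op 3: merge R2<->R3 -> R2=(0,0,1,1) R3=(0,0,1,1)
Op 4: merge R0<->R1 -> R0=(0,0,0,0) R1=(0,0,0,0)
Op 5: merge R0<->R1 -> R0=(0,0,0,0) R1=(0,0,0,0)
Op 6: merge R1<->R2 -> R1=(0,0,1,1) R2=(0,0,1,1)
Op 7: merge R0<->R1 -> R0=(0,0,1,1) R1=(0,0,1,1)
Op 8: inc R2 by 2 -> R2=(0,0,3,1) value=4
Op 9: inc R3 by 3 -> R3=(0,0,1,4) value=5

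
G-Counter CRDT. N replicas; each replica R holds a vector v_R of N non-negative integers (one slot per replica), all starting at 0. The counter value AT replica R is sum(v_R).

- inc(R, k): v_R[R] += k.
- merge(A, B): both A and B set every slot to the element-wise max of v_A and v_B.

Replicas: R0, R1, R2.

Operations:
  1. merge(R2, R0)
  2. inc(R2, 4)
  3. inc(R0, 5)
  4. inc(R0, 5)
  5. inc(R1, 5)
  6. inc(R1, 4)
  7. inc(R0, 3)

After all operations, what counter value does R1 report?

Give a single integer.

Op 1: merge R2<->R0 -> R2=(0,0,0) R0=(0,0,0)
Op 2: inc R2 by 4 -> R2=(0,0,4) value=4
Op 3: inc R0 by 5 -> R0=(5,0,0) value=5
Op 4: inc R0 by 5 -> R0=(10,0,0) value=10
Op 5: inc R1 by 5 -> R1=(0,5,0) value=5
Op 6: inc R1 by 4 -> R1=(0,9,0) value=9
Op 7: inc R0 by 3 -> R0=(13,0,0) value=13

Answer: 9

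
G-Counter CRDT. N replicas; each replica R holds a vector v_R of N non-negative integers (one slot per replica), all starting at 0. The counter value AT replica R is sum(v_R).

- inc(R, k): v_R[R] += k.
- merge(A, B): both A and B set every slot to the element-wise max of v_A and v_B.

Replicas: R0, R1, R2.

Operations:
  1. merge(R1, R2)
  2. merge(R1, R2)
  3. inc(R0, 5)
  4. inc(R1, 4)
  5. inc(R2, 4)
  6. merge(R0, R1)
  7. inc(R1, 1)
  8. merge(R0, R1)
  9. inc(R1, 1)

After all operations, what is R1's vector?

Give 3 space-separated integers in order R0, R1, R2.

Answer: 5 6 0

Derivation:
Op 1: merge R1<->R2 -> R1=(0,0,0) R2=(0,0,0)
Op 2: merge R1<->R2 -> R1=(0,0,0) R2=(0,0,0)
Op 3: inc R0 by 5 -> R0=(5,0,0) value=5
Op 4: inc R1 by 4 -> R1=(0,4,0) value=4
Op 5: inc R2 by 4 -> R2=(0,0,4) value=4
Op 6: merge R0<->R1 -> R0=(5,4,0) R1=(5,4,0)
Op 7: inc R1 by 1 -> R1=(5,5,0) value=10
Op 8: merge R0<->R1 -> R0=(5,5,0) R1=(5,5,0)
Op 9: inc R1 by 1 -> R1=(5,6,0) value=11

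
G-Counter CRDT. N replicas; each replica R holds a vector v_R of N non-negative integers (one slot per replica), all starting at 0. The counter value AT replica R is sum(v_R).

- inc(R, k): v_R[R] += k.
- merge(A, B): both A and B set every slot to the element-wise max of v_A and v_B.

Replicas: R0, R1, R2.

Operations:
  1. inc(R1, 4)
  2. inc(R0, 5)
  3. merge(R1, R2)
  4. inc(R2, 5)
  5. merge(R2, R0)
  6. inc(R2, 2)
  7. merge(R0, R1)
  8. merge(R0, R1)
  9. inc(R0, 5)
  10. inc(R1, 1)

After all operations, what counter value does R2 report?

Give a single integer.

Op 1: inc R1 by 4 -> R1=(0,4,0) value=4
Op 2: inc R0 by 5 -> R0=(5,0,0) value=5
Op 3: merge R1<->R2 -> R1=(0,4,0) R2=(0,4,0)
Op 4: inc R2 by 5 -> R2=(0,4,5) value=9
Op 5: merge R2<->R0 -> R2=(5,4,5) R0=(5,4,5)
Op 6: inc R2 by 2 -> R2=(5,4,7) value=16
Op 7: merge R0<->R1 -> R0=(5,4,5) R1=(5,4,5)
Op 8: merge R0<->R1 -> R0=(5,4,5) R1=(5,4,5)
Op 9: inc R0 by 5 -> R0=(10,4,5) value=19
Op 10: inc R1 by 1 -> R1=(5,5,5) value=15

Answer: 16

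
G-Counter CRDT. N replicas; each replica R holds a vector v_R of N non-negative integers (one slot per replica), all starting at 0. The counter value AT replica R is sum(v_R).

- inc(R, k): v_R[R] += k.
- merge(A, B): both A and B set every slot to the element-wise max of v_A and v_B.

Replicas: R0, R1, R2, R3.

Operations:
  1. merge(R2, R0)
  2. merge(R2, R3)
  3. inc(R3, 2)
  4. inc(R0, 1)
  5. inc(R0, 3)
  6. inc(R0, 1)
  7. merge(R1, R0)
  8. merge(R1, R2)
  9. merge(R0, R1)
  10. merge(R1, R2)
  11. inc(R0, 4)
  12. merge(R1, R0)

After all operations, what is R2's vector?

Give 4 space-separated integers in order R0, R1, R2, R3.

Op 1: merge R2<->R0 -> R2=(0,0,0,0) R0=(0,0,0,0)
Op 2: merge R2<->R3 -> R2=(0,0,0,0) R3=(0,0,0,0)
Op 3: inc R3 by 2 -> R3=(0,0,0,2) value=2
Op 4: inc R0 by 1 -> R0=(1,0,0,0) value=1
Op 5: inc R0 by 3 -> R0=(4,0,0,0) value=4
Op 6: inc R0 by 1 -> R0=(5,0,0,0) value=5
Op 7: merge R1<->R0 -> R1=(5,0,0,0) R0=(5,0,0,0)
Op 8: merge R1<->R2 -> R1=(5,0,0,0) R2=(5,0,0,0)
Op 9: merge R0<->R1 -> R0=(5,0,0,0) R1=(5,0,0,0)
Op 10: merge R1<->R2 -> R1=(5,0,0,0) R2=(5,0,0,0)
Op 11: inc R0 by 4 -> R0=(9,0,0,0) value=9
Op 12: merge R1<->R0 -> R1=(9,0,0,0) R0=(9,0,0,0)

Answer: 5 0 0 0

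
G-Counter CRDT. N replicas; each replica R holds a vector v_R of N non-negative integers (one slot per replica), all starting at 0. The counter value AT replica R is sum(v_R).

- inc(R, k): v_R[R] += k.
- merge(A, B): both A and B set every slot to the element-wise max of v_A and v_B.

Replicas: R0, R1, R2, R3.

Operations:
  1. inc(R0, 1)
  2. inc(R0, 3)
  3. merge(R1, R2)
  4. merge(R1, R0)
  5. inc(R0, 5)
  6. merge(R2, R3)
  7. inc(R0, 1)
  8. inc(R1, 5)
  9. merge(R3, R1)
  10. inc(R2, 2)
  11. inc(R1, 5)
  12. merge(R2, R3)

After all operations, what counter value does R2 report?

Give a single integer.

Answer: 11

Derivation:
Op 1: inc R0 by 1 -> R0=(1,0,0,0) value=1
Op 2: inc R0 by 3 -> R0=(4,0,0,0) value=4
Op 3: merge R1<->R2 -> R1=(0,0,0,0) R2=(0,0,0,0)
Op 4: merge R1<->R0 -> R1=(4,0,0,0) R0=(4,0,0,0)
Op 5: inc R0 by 5 -> R0=(9,0,0,0) value=9
Op 6: merge R2<->R3 -> R2=(0,0,0,0) R3=(0,0,0,0)
Op 7: inc R0 by 1 -> R0=(10,0,0,0) value=10
Op 8: inc R1 by 5 -> R1=(4,5,0,0) value=9
Op 9: merge R3<->R1 -> R3=(4,5,0,0) R1=(4,5,0,0)
Op 10: inc R2 by 2 -> R2=(0,0,2,0) value=2
Op 11: inc R1 by 5 -> R1=(4,10,0,0) value=14
Op 12: merge R2<->R3 -> R2=(4,5,2,0) R3=(4,5,2,0)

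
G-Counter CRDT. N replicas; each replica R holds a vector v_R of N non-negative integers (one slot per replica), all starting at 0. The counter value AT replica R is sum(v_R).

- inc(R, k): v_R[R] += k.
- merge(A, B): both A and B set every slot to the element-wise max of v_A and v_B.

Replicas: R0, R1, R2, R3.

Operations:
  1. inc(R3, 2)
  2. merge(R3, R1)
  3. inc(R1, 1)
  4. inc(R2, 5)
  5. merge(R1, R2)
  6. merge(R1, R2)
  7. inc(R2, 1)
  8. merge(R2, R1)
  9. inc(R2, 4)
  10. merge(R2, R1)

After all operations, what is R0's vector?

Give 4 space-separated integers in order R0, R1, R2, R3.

Op 1: inc R3 by 2 -> R3=(0,0,0,2) value=2
Op 2: merge R3<->R1 -> R3=(0,0,0,2) R1=(0,0,0,2)
Op 3: inc R1 by 1 -> R1=(0,1,0,2) value=3
Op 4: inc R2 by 5 -> R2=(0,0,5,0) value=5
Op 5: merge R1<->R2 -> R1=(0,1,5,2) R2=(0,1,5,2)
Op 6: merge R1<->R2 -> R1=(0,1,5,2) R2=(0,1,5,2)
Op 7: inc R2 by 1 -> R2=(0,1,6,2) value=9
Op 8: merge R2<->R1 -> R2=(0,1,6,2) R1=(0,1,6,2)
Op 9: inc R2 by 4 -> R2=(0,1,10,2) value=13
Op 10: merge R2<->R1 -> R2=(0,1,10,2) R1=(0,1,10,2)

Answer: 0 0 0 0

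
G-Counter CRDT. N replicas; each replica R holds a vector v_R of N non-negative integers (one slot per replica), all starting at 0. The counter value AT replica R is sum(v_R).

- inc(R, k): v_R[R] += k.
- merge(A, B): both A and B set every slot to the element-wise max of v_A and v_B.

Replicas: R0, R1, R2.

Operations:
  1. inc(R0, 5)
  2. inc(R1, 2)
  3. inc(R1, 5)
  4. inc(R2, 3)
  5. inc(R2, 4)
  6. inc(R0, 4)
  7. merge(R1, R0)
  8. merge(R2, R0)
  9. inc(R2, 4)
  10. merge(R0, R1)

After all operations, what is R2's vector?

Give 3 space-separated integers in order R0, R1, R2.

Answer: 9 7 11

Derivation:
Op 1: inc R0 by 5 -> R0=(5,0,0) value=5
Op 2: inc R1 by 2 -> R1=(0,2,0) value=2
Op 3: inc R1 by 5 -> R1=(0,7,0) value=7
Op 4: inc R2 by 3 -> R2=(0,0,3) value=3
Op 5: inc R2 by 4 -> R2=(0,0,7) value=7
Op 6: inc R0 by 4 -> R0=(9,0,0) value=9
Op 7: merge R1<->R0 -> R1=(9,7,0) R0=(9,7,0)
Op 8: merge R2<->R0 -> R2=(9,7,7) R0=(9,7,7)
Op 9: inc R2 by 4 -> R2=(9,7,11) value=27
Op 10: merge R0<->R1 -> R0=(9,7,7) R1=(9,7,7)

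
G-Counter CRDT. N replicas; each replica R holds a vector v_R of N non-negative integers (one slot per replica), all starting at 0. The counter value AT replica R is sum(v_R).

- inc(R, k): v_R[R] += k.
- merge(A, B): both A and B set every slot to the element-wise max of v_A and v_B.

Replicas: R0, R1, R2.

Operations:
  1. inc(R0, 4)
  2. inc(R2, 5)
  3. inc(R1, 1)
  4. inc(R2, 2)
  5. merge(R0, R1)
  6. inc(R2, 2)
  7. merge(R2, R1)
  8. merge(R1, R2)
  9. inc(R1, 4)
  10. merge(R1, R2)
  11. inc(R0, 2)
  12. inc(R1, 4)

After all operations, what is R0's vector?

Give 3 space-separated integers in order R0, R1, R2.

Answer: 6 1 0

Derivation:
Op 1: inc R0 by 4 -> R0=(4,0,0) value=4
Op 2: inc R2 by 5 -> R2=(0,0,5) value=5
Op 3: inc R1 by 1 -> R1=(0,1,0) value=1
Op 4: inc R2 by 2 -> R2=(0,0,7) value=7
Op 5: merge R0<->R1 -> R0=(4,1,0) R1=(4,1,0)
Op 6: inc R2 by 2 -> R2=(0,0,9) value=9
Op 7: merge R2<->R1 -> R2=(4,1,9) R1=(4,1,9)
Op 8: merge R1<->R2 -> R1=(4,1,9) R2=(4,1,9)
Op 9: inc R1 by 4 -> R1=(4,5,9) value=18
Op 10: merge R1<->R2 -> R1=(4,5,9) R2=(4,5,9)
Op 11: inc R0 by 2 -> R0=(6,1,0) value=7
Op 12: inc R1 by 4 -> R1=(4,9,9) value=22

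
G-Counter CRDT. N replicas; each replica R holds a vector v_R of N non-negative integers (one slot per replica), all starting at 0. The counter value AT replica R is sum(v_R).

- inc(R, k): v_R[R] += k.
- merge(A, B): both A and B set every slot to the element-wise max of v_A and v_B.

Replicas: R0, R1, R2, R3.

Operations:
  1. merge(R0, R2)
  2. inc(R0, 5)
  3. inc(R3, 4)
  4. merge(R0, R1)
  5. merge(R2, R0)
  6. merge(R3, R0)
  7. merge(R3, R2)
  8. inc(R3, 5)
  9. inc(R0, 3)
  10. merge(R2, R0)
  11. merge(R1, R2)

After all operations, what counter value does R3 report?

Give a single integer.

Answer: 14

Derivation:
Op 1: merge R0<->R2 -> R0=(0,0,0,0) R2=(0,0,0,0)
Op 2: inc R0 by 5 -> R0=(5,0,0,0) value=5
Op 3: inc R3 by 4 -> R3=(0,0,0,4) value=4
Op 4: merge R0<->R1 -> R0=(5,0,0,0) R1=(5,0,0,0)
Op 5: merge R2<->R0 -> R2=(5,0,0,0) R0=(5,0,0,0)
Op 6: merge R3<->R0 -> R3=(5,0,0,4) R0=(5,0,0,4)
Op 7: merge R3<->R2 -> R3=(5,0,0,4) R2=(5,0,0,4)
Op 8: inc R3 by 5 -> R3=(5,0,0,9) value=14
Op 9: inc R0 by 3 -> R0=(8,0,0,4) value=12
Op 10: merge R2<->R0 -> R2=(8,0,0,4) R0=(8,0,0,4)
Op 11: merge R1<->R2 -> R1=(8,0,0,4) R2=(8,0,0,4)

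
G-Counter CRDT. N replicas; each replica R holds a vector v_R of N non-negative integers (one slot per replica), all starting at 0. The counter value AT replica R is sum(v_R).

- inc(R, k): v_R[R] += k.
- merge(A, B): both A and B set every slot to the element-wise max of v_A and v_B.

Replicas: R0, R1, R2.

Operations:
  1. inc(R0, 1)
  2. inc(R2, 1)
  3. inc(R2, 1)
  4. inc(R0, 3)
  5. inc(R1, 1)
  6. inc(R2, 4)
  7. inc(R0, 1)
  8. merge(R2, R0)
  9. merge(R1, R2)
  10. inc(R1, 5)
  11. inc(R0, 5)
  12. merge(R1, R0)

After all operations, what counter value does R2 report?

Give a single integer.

Answer: 12

Derivation:
Op 1: inc R0 by 1 -> R0=(1,0,0) value=1
Op 2: inc R2 by 1 -> R2=(0,0,1) value=1
Op 3: inc R2 by 1 -> R2=(0,0,2) value=2
Op 4: inc R0 by 3 -> R0=(4,0,0) value=4
Op 5: inc R1 by 1 -> R1=(0,1,0) value=1
Op 6: inc R2 by 4 -> R2=(0,0,6) value=6
Op 7: inc R0 by 1 -> R0=(5,0,0) value=5
Op 8: merge R2<->R0 -> R2=(5,0,6) R0=(5,0,6)
Op 9: merge R1<->R2 -> R1=(5,1,6) R2=(5,1,6)
Op 10: inc R1 by 5 -> R1=(5,6,6) value=17
Op 11: inc R0 by 5 -> R0=(10,0,6) value=16
Op 12: merge R1<->R0 -> R1=(10,6,6) R0=(10,6,6)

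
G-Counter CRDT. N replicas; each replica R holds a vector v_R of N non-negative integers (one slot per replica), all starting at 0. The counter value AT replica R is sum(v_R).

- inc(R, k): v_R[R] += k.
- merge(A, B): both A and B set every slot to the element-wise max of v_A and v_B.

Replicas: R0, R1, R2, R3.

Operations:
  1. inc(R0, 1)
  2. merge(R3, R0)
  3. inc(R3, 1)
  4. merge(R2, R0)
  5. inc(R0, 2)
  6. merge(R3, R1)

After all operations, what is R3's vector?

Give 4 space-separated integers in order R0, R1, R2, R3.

Op 1: inc R0 by 1 -> R0=(1,0,0,0) value=1
Op 2: merge R3<->R0 -> R3=(1,0,0,0) R0=(1,0,0,0)
Op 3: inc R3 by 1 -> R3=(1,0,0,1) value=2
Op 4: merge R2<->R0 -> R2=(1,0,0,0) R0=(1,0,0,0)
Op 5: inc R0 by 2 -> R0=(3,0,0,0) value=3
Op 6: merge R3<->R1 -> R3=(1,0,0,1) R1=(1,0,0,1)

Answer: 1 0 0 1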